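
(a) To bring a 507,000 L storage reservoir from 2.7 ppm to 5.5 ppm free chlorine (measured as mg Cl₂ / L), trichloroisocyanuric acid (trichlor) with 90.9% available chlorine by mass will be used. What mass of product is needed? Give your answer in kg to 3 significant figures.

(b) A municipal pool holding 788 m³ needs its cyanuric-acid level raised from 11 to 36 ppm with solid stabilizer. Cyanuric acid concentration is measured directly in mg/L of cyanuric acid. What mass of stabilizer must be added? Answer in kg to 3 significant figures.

(a) Chlorine deficit: 5.5 − 2.7 = 2.8 ppm = 2.8 mg/L as Cl₂.
(a) Cl₂ equivalent needed: 2.8 mg/L × 507,000 L = 1,420,000 mg = 1420 g.
(a) Product at 90.9% available chlorine: 1420 / 0.909 = 1562 g.

(b) Volume: 788 m³ = 788,000 L.
(b) CYA to add: (36 − 11) = 25 mg/L × 788,000 L = 19,700 g cyanuric acid.

(a) 1.56 kg; (b) 19.7 kg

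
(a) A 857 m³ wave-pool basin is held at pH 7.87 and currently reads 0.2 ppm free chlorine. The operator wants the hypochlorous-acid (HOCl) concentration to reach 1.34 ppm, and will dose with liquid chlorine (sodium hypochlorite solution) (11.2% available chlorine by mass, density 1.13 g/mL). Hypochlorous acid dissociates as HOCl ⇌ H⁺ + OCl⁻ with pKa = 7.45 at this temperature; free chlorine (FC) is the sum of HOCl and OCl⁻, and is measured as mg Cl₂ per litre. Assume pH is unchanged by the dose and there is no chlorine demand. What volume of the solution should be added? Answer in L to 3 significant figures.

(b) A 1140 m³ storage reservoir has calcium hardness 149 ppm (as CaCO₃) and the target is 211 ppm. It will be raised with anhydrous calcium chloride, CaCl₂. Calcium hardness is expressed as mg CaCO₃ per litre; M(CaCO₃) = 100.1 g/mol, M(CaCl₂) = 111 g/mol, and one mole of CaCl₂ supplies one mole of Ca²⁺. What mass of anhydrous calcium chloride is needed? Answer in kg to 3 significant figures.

(a) 31.6 L; (b) 78.4 kg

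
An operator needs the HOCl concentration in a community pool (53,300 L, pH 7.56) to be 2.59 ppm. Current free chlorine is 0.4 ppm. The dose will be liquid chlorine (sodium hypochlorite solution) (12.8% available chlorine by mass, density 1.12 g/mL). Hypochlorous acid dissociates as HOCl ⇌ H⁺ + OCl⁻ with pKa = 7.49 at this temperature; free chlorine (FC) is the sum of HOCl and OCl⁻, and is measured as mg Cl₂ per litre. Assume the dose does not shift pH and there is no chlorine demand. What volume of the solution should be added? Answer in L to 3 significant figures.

1.95 L

[OCl⁻]/[HOCl] = 10^(pH − pKa) = 10^(7.56 − 7.49) = 1.175; fraction as HOCl = 1/(1 + 1.175) = 0.4598.
Free chlorine required for 2.59 ppm HOCl: 2.59 / 0.4598 = 5.633 ppm.
FC to add: 5.633 − 0.4 = 5.233 mg/L as Cl₂.
Cl₂ equivalent: 5.233 mg/L × 53,300 L = 278.9 g.
Product at 12.8% available Cl: 278.9 / 0.128 = 2179 g.
Volume: 2179 g ÷ 1.12 g/mL = 1946 mL.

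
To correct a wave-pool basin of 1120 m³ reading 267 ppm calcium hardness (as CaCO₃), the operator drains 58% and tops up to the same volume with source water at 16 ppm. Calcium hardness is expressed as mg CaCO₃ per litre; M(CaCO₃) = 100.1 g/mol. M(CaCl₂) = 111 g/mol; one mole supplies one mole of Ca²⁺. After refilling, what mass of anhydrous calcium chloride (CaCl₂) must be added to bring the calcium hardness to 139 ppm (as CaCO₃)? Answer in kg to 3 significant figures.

21.8 kg

Volume: 1120 m³ = 1,120,000 L.
After draining 58% and refilling: 267 × 0.42 + 16 × 0.58 = 121.42 ppm.
Deficit to target: 139 − 121.42 = 17.58 mg/L.
As CaCO₃: 17.58 mg/L × 1,120,000 L = 19,690 g; ÷ 100.1 = 196.7 mol Ca²⁺.
Mass: 196.7 × 111 = 21,830 g.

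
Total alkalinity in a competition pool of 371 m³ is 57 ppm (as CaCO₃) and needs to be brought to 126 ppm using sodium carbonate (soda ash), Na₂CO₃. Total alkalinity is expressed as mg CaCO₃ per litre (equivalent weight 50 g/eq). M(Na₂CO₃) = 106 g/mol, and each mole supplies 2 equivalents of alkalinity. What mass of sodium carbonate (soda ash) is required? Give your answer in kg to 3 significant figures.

27.1 kg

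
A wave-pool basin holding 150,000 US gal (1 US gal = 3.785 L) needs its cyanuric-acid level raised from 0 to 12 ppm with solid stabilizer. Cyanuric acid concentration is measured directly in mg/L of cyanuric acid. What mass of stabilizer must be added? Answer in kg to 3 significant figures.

6.81 kg

Volume: 150,000 US gal × 3.785 L/gal = 567,750 L.
CYA to add: (12 − 0) = 12 mg/L × 567,750 L = 6813 g cyanuric acid.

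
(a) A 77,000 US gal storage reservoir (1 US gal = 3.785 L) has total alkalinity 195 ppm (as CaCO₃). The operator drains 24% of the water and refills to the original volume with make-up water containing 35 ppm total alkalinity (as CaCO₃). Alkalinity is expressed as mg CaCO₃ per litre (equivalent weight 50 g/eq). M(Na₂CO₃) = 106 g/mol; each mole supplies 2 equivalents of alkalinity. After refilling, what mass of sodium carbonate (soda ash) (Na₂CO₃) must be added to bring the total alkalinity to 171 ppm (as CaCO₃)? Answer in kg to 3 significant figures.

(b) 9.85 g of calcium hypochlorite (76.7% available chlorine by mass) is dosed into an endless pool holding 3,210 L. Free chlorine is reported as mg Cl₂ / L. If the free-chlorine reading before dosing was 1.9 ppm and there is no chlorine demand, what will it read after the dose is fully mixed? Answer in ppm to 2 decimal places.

(a) 4.45 kg; (b) 4.25 ppm

(a) Volume: 77,000 US gal × 3.785 L/gal = 291,445 L.
(a) After draining 24% and refilling: 195 × 0.76 + 35 × 0.24 = 156.6 ppm.
(a) Deficit to target: 171 − 156.6 = 14.4 mg/L.
(a) As CaCO₃: 14.4 mg/L × 291,445 L = 4197 g; ÷ 50 g/eq ÷ 2 = 41.97 mol Na₂CO₃.
(a) Mass: 41.97 × 106 = 4449 g.

(b) Available chlorine delivered: 9.85 g × 0.767 = 7.555 g as Cl₂.
(b) Concentration rise: 7.555 g / 3,210 L = 2.354 mg/L = 2.35 ppm.
(b) Final FC: 1.9 + 2.35 = 4.25 ppm.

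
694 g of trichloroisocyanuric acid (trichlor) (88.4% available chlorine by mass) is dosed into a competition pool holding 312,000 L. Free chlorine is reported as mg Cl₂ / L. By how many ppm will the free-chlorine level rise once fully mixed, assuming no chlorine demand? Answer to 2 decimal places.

1.97 ppm

Available chlorine delivered: 694 g × 0.884 = 613.5 g as Cl₂.
Concentration rise: 613.5 g / 312,000 L = 1.966 mg/L = 1.97 ppm.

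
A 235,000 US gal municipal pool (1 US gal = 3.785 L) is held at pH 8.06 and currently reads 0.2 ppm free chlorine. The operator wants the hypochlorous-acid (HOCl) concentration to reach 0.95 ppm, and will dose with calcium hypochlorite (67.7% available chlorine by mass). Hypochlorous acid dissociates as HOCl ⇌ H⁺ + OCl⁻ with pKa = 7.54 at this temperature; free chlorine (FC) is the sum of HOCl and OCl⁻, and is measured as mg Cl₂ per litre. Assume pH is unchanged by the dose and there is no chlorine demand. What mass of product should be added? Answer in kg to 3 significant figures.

Volume: 235,000 US gal × 3.785 L/gal = 889,475 L.
[OCl⁻]/[HOCl] = 10^(pH − pKa) = 10^(8.06 − 7.54) = 3.311; fraction as HOCl = 1/(1 + 3.311) = 0.2319.
Free chlorine required for 0.95 ppm HOCl: 0.95 / 0.2319 = 4.096 ppm.
FC to add: 4.096 − 0.2 = 3.896 mg/L as Cl₂.
Cl₂ equivalent: 3.896 mg/L × 889,475 L = 3465 g.
Product at 67.7% available Cl: 3465 / 0.677 = 5118 g.

5.12 kg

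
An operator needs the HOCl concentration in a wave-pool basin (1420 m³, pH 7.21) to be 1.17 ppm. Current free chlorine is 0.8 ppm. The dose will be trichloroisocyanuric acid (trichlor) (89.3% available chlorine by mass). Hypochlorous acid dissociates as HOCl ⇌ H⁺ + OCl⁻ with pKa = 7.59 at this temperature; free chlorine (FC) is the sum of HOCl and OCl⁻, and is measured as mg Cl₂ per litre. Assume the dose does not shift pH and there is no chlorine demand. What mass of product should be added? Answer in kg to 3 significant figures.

Volume: 1420 m³ = 1,420,000 L.
[OCl⁻]/[HOCl] = 10^(pH − pKa) = 10^(7.21 − 7.59) = 0.4169; fraction as HOCl = 1/(1 + 0.4169) = 0.7058.
Free chlorine required for 1.17 ppm HOCl: 1.17 / 0.7058 = 1.658 ppm.
FC to add: 1.658 − 0.8 = 0.8577 mg/L as Cl₂.
Cl₂ equivalent: 0.8577 mg/L × 1,420,000 L = 1218 g.
Product at 89.3% available Cl: 1218 / 0.893 = 1364 g.

1.36 kg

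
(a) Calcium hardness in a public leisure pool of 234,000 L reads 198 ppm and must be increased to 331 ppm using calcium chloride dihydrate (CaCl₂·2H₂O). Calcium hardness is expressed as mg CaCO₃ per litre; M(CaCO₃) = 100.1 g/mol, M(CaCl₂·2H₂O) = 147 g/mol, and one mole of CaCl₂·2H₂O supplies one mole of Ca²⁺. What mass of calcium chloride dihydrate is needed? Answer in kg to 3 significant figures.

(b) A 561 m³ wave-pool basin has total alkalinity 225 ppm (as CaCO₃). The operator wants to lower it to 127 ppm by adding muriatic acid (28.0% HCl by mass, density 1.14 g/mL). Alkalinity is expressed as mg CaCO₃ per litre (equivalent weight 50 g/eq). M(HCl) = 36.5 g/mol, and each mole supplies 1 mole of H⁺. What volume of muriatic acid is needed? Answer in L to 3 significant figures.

(a) 45.7 kg; (b) 126 L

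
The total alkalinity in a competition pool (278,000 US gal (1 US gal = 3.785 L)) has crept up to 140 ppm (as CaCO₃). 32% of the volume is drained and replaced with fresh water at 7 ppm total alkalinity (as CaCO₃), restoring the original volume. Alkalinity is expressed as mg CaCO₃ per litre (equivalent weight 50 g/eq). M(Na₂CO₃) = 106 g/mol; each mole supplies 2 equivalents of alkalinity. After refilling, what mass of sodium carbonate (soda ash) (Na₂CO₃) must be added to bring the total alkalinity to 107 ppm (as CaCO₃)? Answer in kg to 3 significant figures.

10.7 kg

Volume: 278,000 US gal × 3.785 L/gal = 1,052,230 L.
After draining 32% and refilling: 140 × 0.68 + 7 × 0.32 = 97.44 ppm.
Deficit to target: 107 − 97.44 = 9.56 mg/L.
As CaCO₃: 9.56 mg/L × 1,052,230 L = 10,060 g; ÷ 50 g/eq ÷ 2 = 100.6 mol Na₂CO₃.
Mass: 100.6 × 106 = 10,660 g.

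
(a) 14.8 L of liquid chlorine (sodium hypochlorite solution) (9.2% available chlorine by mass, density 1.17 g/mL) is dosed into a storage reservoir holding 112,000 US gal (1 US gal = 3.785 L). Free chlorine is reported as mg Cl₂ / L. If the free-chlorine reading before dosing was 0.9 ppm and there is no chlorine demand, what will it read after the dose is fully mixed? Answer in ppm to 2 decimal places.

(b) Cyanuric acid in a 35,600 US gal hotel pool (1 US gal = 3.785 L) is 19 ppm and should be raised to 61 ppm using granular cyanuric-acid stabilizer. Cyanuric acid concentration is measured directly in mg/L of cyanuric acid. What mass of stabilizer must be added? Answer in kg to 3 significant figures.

(a) Volume: 112,000 US gal × 3.785 L/gal = 423,920 L.
(a) Mass of solution: 14.8 L × 1000 mL/L × 1.17 g/mL = 17,320 g.
(a) Available chlorine delivered: 17,320 g × 0.092 = 1593 g as Cl₂.
(a) Concentration rise: 1593 g / 423,920 L = 3.758 mg/L = 3.76 ppm.
(a) Final FC: 0.9 + 3.76 = 4.66 ppm.

(b) Volume: 35,600 US gal × 3.785 L/gal = 134,746 L.
(b) CYA to add: (61 − 19) = 42 mg/L × 134,746 L = 5659 g cyanuric acid.

(a) 4.66 ppm; (b) 5.66 kg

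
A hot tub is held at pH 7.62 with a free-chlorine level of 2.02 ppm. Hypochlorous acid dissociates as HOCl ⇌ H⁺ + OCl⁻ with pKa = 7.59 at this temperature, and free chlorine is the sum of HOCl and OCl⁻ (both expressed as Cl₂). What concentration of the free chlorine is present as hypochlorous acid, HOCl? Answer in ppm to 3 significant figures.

0.975 ppm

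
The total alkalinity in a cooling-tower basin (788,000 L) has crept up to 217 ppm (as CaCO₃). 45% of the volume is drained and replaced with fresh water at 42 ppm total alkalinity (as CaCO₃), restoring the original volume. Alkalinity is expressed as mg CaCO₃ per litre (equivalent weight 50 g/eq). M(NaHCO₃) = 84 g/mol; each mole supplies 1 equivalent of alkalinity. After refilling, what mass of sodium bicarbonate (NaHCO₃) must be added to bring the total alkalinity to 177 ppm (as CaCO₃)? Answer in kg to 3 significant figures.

51.3 kg

After draining 45% and refilling: 217 × 0.55 + 42 × 0.45 = 138.25 ppm.
Deficit to target: 177 − 138.25 = 38.75 mg/L.
As CaCO₃: 38.75 mg/L × 788,000 L = 30,540 g; ÷ 50 g/eq ÷ 1 = 610.7 mol NaHCO₃.
Mass: 610.7 × 84 = 51,300 g.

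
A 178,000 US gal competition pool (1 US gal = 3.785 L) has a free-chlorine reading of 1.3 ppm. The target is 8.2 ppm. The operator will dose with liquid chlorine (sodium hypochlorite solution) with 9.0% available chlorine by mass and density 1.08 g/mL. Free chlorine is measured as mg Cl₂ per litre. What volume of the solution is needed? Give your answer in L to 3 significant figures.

Volume: 178,000 US gal × 3.785 L/gal = 673,730 L.
Chlorine deficit: 8.2 − 1.3 = 6.9 ppm = 6.9 mg/L as Cl₂.
Cl₂ equivalent needed: 6.9 mg/L × 673,730 L = 4,649,000 mg = 4649 g.
Product at 9.0% available chlorine: 4649 / 0.09 = 51,650 g.
Volume at density 1.08 g/mL: 51,650 g ÷ 1.08 g/mL = 47,830 mL.

47.8 L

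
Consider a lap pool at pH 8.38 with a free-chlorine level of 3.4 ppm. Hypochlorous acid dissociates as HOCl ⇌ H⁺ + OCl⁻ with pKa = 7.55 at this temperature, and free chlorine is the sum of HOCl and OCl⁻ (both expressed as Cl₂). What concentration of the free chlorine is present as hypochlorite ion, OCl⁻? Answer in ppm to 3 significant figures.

[OCl⁻]/[HOCl] = 10^(pH − pKa) = 10^(8.38 − 7.55) = 10^0.83 = 6.761.
Fraction as HOCl = 1 / (1 + 6.761) = 0.1289.
OCl⁻ = (1 − 0.1289) × 3.4 ppm = 2.962 ppm.

2.96 ppm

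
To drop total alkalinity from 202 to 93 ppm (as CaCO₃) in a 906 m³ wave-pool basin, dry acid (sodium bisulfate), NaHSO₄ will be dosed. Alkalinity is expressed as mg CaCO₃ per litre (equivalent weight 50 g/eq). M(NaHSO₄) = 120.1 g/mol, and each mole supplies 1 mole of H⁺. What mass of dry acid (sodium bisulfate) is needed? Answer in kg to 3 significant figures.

237 kg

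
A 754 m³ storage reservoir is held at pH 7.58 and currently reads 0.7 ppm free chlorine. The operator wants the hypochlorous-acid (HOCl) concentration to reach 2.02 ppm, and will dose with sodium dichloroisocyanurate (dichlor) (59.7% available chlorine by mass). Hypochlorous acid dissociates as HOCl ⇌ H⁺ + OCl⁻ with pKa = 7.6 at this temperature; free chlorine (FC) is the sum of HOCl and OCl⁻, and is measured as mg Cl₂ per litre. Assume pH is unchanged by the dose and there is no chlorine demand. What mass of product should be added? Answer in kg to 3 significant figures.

4.10 kg

Volume: 754 m³ = 754,000 L.
[OCl⁻]/[HOCl] = 10^(pH − pKa) = 10^(7.58 − 7.6) = 0.955; fraction as HOCl = 1/(1 + 0.955) = 0.5115.
Free chlorine required for 2.02 ppm HOCl: 2.02 / 0.5115 = 3.949 ppm.
FC to add: 3.949 − 0.7 = 3.249 mg/L as Cl₂.
Cl₂ equivalent: 3.249 mg/L × 754,000 L = 2450 g.
Product at 59.7% available Cl: 2450 / 0.597 = 4104 g.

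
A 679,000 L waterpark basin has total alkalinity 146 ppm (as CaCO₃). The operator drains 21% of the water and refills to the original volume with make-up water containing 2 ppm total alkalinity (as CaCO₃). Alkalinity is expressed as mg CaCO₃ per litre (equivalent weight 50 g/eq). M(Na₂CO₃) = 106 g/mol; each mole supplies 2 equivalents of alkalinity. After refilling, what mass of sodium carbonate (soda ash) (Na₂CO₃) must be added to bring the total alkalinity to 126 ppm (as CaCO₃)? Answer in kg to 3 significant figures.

7.37 kg

After draining 21% and refilling: 146 × 0.79 + 2 × 0.21 = 115.76 ppm.
Deficit to target: 126 − 115.76 = 10.24 mg/L.
As CaCO₃: 10.24 mg/L × 679,000 L = 6953 g; ÷ 50 g/eq ÷ 2 = 69.53 mol Na₂CO₃.
Mass: 69.53 × 106 = 7370 g.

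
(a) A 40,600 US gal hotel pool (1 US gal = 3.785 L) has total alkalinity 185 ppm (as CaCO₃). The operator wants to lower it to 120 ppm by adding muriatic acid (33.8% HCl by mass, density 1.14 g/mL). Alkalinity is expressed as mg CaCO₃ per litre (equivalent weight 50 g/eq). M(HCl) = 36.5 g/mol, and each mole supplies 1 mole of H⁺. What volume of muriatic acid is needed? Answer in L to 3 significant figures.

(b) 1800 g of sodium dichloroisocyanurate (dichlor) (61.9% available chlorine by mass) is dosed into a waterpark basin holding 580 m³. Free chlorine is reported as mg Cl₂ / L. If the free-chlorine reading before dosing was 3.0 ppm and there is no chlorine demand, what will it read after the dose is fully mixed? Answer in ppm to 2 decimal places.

(a) 18.9 L; (b) 4.92 ppm

(a) Volume: 40,600 US gal × 3.785 L/gal = 153,671 L.
(a) Alkalinity to neutralize: (185 − 120) = 65 mg/L as CaCO₃ × 153,671 L = 9989 g as CaCO₃.
(a) Equivalents of H⁺ required: 9989 ÷ 50 g/eq = 199.8 eq = 199.8 mol HCl.
(a) Mass of HCl: 199.8 × 36.5 = 7292 g.
(a) Mass of 33.8% solution: 7292 / 0.338 = 21,570 g.
(a) Volume: 21,570 g ÷ 1.14 g/mL = 18,920 mL.

(b) Volume: 580 m³ = 580,000 L.
(b) Available chlorine delivered: 1800 g × 0.619 = 1114 g as Cl₂.
(b) Concentration rise: 1114 g / 580,000 L = 1.921 mg/L = 1.92 ppm.
(b) Final FC: 3.0 + 1.92 = 4.92 ppm.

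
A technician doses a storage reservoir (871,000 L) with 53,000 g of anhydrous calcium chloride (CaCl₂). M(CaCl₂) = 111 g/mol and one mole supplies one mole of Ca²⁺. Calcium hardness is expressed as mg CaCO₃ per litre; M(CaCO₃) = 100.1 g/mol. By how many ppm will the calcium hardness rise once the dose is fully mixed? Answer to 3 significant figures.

Moles of Ca²⁺: 53,000 g ÷ 111 g/mol = 477.5 mol.
As CaCO₃: 477.5 mol × 100.1 g/mol = 47,800 g.
Rise: 47,800 g / 871,000 L × 1000 = 54.87 mg/L.

54.9 ppm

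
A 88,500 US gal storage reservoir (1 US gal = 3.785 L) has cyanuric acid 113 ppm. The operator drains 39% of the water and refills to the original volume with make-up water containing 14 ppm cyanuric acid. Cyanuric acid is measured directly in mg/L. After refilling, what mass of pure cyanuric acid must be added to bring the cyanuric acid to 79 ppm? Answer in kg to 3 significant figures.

1.54 kg

Volume: 88,500 US gal × 3.785 L/gal = 334,972 L.
After draining 39% and refilling: 113 × 0.61 + 14 × 0.39 = 74.39 ppm.
Deficit to target: 79 − 74.39 = 4.61 mg/L.
Mass: 4.61 mg/L × 334,972 L = 1544 g cyanuric acid.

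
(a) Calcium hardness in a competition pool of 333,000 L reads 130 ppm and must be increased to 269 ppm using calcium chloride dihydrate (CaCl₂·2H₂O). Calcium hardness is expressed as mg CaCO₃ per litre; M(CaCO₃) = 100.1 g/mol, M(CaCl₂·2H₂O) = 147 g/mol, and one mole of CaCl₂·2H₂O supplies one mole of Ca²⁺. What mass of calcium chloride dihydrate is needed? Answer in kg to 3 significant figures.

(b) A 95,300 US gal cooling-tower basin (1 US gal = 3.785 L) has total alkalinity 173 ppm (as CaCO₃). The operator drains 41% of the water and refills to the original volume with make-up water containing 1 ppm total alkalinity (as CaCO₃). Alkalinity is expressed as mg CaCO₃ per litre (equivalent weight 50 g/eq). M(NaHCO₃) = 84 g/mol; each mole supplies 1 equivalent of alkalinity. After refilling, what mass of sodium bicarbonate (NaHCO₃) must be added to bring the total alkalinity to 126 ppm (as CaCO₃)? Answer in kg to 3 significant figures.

(a) Hardness to add: (269 − 130) = 139 mg/L as CaCO₃ × 333,000 L = 46,290 g as CaCO₃.
(a) Moles of Ca²⁺ (1 mol Ca²⁺ ≡ 1 mol CaCO₃): 46,290 / 100.1 g/mol = 462.4 mol.
(a) Mass of CaCl₂·2H₂O: 462.4 × 147 = 67,970 g.

(b) Volume: 95,300 US gal × 3.785 L/gal = 360,710 L.
(b) After draining 41% and refilling: 173 × 0.59 + 1 × 0.41 = 102.48 ppm.
(b) Deficit to target: 126 − 102.48 = 23.52 mg/L.
(b) As CaCO₃: 23.52 mg/L × 360,710 L = 8484 g; ÷ 50 g/eq ÷ 1 = 169.7 mol NaHCO₃.
(b) Mass: 169.7 × 84 = 14,250 g.

(a) 68.0 kg; (b) 14.3 kg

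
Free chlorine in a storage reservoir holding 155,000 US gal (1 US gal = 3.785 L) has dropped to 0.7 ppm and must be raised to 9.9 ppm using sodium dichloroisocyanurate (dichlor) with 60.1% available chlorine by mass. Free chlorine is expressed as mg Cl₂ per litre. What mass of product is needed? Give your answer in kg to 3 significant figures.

8.98 kg

Volume: 155,000 US gal × 3.785 L/gal = 586,675 L.
Chlorine deficit: 9.9 − 0.7 = 9.2 ppm = 9.2 mg/L as Cl₂.
Cl₂ equivalent needed: 9.2 mg/L × 586,675 L = 5,397,000 mg = 5397 g.
Product at 60.1% available chlorine: 5397 / 0.601 = 8981 g.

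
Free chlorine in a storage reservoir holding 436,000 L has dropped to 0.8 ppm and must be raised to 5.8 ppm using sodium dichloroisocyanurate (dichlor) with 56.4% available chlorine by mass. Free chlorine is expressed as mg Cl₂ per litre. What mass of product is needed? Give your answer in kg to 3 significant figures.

3.87 kg

Chlorine deficit: 5.8 − 0.8 = 5 ppm = 5 mg/L as Cl₂.
Cl₂ equivalent needed: 5 mg/L × 436,000 L = 2,180,000 mg = 2180 g.
Product at 56.4% available chlorine: 2180 / 0.564 = 3865 g.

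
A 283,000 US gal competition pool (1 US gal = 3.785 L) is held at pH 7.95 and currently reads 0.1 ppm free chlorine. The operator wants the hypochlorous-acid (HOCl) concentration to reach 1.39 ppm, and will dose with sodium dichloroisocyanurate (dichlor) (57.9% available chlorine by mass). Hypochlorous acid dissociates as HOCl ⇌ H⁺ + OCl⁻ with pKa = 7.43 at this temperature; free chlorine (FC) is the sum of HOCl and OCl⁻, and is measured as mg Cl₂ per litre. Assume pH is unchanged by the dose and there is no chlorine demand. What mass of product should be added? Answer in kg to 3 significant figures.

10.9 kg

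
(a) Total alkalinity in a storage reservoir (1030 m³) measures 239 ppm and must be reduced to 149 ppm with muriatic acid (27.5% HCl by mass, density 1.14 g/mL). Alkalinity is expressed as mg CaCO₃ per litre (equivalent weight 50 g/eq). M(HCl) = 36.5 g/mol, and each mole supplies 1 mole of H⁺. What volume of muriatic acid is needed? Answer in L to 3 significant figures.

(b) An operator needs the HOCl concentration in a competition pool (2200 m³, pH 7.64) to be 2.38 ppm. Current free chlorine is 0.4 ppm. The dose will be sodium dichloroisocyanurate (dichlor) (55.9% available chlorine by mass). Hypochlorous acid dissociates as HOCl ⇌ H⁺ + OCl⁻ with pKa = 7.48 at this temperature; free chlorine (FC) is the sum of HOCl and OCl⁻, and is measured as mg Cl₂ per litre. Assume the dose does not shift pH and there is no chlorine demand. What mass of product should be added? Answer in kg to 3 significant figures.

(a) Volume: 1030 m³ = 1,030,000 L.
(a) Alkalinity to neutralize: (239 − 149) = 90 mg/L as CaCO₃ × 1,030,000 L = 92,700 g as CaCO₃.
(a) Equivalents of H⁺ required: 92,700 ÷ 50 g/eq = 1854 eq = 1854 mol HCl.
(a) Mass of HCl: 1854 × 36.5 = 67,670 g.
(a) Mass of 27.5% solution: 67,670 / 0.275 = 246,100 g.
(a) Volume: 246,100 g ÷ 1.14 g/mL = 215,900 mL.

(b) Volume: 2200 m³ = 2,200,000 L.
(b) [OCl⁻]/[HOCl] = 10^(pH − pKa) = 10^(7.64 − 7.48) = 1.445; fraction as HOCl = 1/(1 + 1.445) = 0.4089.
(b) Free chlorine required for 2.38 ppm HOCl: 2.38 / 0.4089 = 5.82 ppm.
(b) FC to add: 5.82 − 0.4 = 5.42 mg/L as Cl₂.
(b) Cl₂ equivalent: 5.42 mg/L × 2,200,000 L = 11,920 g.
(b) Product at 55.9% available Cl: 11,920 / 0.559 = 21,330 g.

(a) 216 L; (b) 21.3 kg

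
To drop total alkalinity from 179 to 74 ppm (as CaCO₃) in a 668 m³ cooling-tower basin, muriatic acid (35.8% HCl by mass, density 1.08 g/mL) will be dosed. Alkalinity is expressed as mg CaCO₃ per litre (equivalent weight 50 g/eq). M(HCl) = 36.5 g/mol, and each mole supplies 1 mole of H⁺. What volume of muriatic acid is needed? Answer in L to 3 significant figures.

Volume: 668 m³ = 668,000 L.
Alkalinity to neutralize: (179 − 74) = 105 mg/L as CaCO₃ × 668,000 L = 70,140 g as CaCO₃.
Equivalents of H⁺ required: 70,140 ÷ 50 g/eq = 1403 eq = 1403 mol HCl.
Mass of HCl: 1403 × 36.5 = 51,200 g.
Mass of 35.8% solution: 51,200 / 0.358 = 143,000 g.
Volume: 143,000 g ÷ 1.08 g/mL = 132,400 mL.

132 L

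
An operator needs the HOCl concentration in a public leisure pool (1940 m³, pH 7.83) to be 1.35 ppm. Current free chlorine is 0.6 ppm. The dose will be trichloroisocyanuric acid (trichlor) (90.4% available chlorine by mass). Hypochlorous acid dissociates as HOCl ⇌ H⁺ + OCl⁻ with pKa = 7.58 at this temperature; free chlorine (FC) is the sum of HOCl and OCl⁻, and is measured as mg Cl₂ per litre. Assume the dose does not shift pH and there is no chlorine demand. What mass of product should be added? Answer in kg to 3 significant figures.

6.76 kg

Volume: 1940 m³ = 1,940,000 L.
[OCl⁻]/[HOCl] = 10^(pH − pKa) = 10^(7.83 − 7.58) = 1.778; fraction as HOCl = 1/(1 + 1.778) = 0.3599.
Free chlorine required for 1.35 ppm HOCl: 1.35 / 0.3599 = 3.751 ppm.
FC to add: 3.751 − 0.6 = 3.151 mg/L as Cl₂.
Cl₂ equivalent: 3.151 mg/L × 1,940,000 L = 6112 g.
Product at 90.4% available Cl: 6112 / 0.904 = 6761 g.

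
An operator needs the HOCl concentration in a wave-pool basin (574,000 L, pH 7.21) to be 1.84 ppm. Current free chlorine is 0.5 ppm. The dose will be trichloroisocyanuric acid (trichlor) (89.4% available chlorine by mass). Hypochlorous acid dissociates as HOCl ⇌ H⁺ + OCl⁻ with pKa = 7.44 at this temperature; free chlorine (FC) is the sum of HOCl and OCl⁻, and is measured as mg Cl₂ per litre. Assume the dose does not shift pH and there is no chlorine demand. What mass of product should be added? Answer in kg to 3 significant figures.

[OCl⁻]/[HOCl] = 10^(pH − pKa) = 10^(7.21 − 7.44) = 0.5888; fraction as HOCl = 1/(1 + 0.5888) = 0.6294.
Free chlorine required for 1.84 ppm HOCl: 1.84 / 0.6294 = 2.923 ppm.
FC to add: 2.923 − 0.5 = 2.423 mg/L as Cl₂.
Cl₂ equivalent: 2.423 mg/L × 574,000 L = 1391 g.
Product at 89.4% available Cl: 1391 / 0.894 = 1556 g.

1.56 kg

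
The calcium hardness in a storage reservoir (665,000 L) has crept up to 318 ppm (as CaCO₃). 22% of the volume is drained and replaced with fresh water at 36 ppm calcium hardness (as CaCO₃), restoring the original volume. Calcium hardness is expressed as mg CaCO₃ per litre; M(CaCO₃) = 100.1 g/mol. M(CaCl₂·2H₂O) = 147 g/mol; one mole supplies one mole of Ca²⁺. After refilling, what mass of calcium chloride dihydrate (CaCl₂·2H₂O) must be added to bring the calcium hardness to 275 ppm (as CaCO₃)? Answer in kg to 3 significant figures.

18.6 kg

After draining 22% and refilling: 318 × 0.78 + 36 × 0.22 = 255.96 ppm.
Deficit to target: 275 − 255.96 = 19.04 mg/L.
As CaCO₃: 19.04 mg/L × 665,000 L = 12,660 g; ÷ 100.1 = 126.5 mol Ca²⁺.
Mass: 126.5 × 147 = 18,590 g.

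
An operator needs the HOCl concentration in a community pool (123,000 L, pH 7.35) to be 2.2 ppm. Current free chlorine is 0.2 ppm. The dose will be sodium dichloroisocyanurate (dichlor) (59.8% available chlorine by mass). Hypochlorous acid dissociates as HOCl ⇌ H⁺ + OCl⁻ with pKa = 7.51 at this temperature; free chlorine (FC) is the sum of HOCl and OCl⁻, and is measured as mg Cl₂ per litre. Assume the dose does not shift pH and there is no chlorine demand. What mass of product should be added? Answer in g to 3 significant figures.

[OCl⁻]/[HOCl] = 10^(pH − pKa) = 10^(7.35 − 7.51) = 0.6918; fraction as HOCl = 1/(1 + 0.6918) = 0.5911.
Free chlorine required for 2.2 ppm HOCl: 2.2 / 0.5911 = 3.722 ppm.
FC to add: 3.722 − 0.2 = 3.522 mg/L as Cl₂.
Cl₂ equivalent: 3.522 mg/L × 123,000 L = 433.2 g.
Product at 59.8% available Cl: 433.2 / 0.598 = 724.4 g.

724 g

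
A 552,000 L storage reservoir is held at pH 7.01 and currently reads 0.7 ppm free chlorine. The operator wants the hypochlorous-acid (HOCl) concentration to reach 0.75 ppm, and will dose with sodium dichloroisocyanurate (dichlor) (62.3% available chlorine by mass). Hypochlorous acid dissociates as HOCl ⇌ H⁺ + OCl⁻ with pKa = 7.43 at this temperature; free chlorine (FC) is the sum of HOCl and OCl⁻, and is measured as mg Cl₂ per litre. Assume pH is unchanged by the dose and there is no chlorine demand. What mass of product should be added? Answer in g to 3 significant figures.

297 g

[OCl⁻]/[HOCl] = 10^(pH − pKa) = 10^(7.01 − 7.43) = 0.3802; fraction as HOCl = 1/(1 + 0.3802) = 0.7245.
Free chlorine required for 0.75 ppm HOCl: 0.75 / 0.7245 = 1.035 ppm.
FC to add: 1.035 − 0.7 = 0.3351 mg/L as Cl₂.
Cl₂ equivalent: 0.3351 mg/L × 552,000 L = 185 g.
Product at 62.3% available Cl: 185 / 0.623 = 296.9 g.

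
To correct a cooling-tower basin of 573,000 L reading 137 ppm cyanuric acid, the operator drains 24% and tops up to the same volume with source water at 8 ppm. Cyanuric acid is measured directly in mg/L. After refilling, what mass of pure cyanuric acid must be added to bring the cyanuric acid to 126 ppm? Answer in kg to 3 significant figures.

11.4 kg

After draining 24% and refilling: 137 × 0.76 + 8 × 0.24 = 106.04 ppm.
Deficit to target: 126 − 106.04 = 19.96 mg/L.
Mass: 19.96 mg/L × 573,000 L = 11,440 g cyanuric acid.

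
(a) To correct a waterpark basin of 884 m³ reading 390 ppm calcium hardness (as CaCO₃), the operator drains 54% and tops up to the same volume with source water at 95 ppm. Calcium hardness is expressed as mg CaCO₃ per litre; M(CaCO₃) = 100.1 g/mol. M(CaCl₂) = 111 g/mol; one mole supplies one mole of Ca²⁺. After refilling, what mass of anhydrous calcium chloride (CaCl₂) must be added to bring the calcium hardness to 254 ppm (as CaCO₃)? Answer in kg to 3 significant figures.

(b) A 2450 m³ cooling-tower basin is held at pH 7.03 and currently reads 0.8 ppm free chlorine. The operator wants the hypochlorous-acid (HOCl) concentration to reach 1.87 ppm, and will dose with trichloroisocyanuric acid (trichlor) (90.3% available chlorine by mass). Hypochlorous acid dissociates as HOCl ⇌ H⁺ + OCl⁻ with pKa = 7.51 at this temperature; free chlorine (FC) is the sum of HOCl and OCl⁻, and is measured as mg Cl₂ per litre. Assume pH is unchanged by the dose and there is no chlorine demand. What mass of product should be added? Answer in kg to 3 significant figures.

(a) 22.8 kg; (b) 4.58 kg

(a) Volume: 884 m³ = 884,000 L.
(a) After draining 54% and refilling: 390 × 0.46 + 95 × 0.54 = 230.7 ppm.
(a) Deficit to target: 254 − 230.7 = 23.3 mg/L.
(a) As CaCO₃: 23.3 mg/L × 884,000 L = 20,600 g; ÷ 100.1 = 205.8 mol Ca²⁺.
(a) Mass: 205.8 × 111 = 22,840 g.

(b) Volume: 2450 m³ = 2,450,000 L.
(b) [OCl⁻]/[HOCl] = 10^(pH − pKa) = 10^(7.03 − 7.51) = 0.3311; fraction as HOCl = 1/(1 + 0.3311) = 0.7512.
(b) Free chlorine required for 1.87 ppm HOCl: 1.87 / 0.7512 = 2.489 ppm.
(b) FC to add: 2.489 − 0.8 = 1.689 mg/L as Cl₂.
(b) Cl₂ equivalent: 1.689 mg/L × 2,450,000 L = 4139 g.
(b) Product at 90.3% available Cl: 4139 / 0.903 = 4583 g.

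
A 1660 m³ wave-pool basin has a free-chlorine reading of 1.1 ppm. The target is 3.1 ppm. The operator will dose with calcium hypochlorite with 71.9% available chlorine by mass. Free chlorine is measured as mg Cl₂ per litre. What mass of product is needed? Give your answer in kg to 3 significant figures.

Volume: 1660 m³ = 1,660,000 L.
Chlorine deficit: 3.1 − 1.1 = 2 ppm = 2 mg/L as Cl₂.
Cl₂ equivalent needed: 2 mg/L × 1,660,000 L = 3,320,000 mg = 3320 g.
Product at 71.9% available chlorine: 3320 / 0.719 = 4618 g.

4.62 kg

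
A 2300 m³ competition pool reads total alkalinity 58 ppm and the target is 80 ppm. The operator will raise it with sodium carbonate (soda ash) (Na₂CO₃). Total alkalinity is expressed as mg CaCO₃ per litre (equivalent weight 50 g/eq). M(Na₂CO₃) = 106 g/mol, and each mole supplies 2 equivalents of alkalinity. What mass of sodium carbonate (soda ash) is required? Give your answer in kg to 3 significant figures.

53.6 kg

Volume: 2300 m³ = 2,300,000 L.
Alkalinity to add: (80 − 58) = 22 mg/L as CaCO₃ × 2,300,000 L = 50,600 g as CaCO₃.
Equivalents: 50,600 g ÷ 50 g/eq = 1012 eq.
Each mole of Na₂CO₃ supplies 2 eq, so 1012 / 2 = 506 mol.
Mass: 506 mol × 106 g/mol = 53,640 g.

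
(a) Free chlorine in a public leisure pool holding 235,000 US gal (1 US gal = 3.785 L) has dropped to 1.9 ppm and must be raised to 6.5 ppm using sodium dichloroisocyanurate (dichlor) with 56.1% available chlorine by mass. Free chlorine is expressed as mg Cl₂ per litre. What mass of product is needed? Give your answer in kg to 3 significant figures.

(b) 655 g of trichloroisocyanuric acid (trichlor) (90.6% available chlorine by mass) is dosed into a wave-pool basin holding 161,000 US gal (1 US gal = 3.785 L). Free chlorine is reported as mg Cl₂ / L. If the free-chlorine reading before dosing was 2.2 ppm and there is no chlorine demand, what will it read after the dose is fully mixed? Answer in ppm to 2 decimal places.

(a) Volume: 235,000 US gal × 3.785 L/gal = 889,475 L.
(a) Chlorine deficit: 6.5 − 1.9 = 4.6 ppm = 4.6 mg/L as Cl₂.
(a) Cl₂ equivalent needed: 4.6 mg/L × 889,475 L = 4,092,000 mg = 4092 g.
(a) Product at 56.1% available chlorine: 4092 / 0.561 = 7293 g.

(b) Volume: 161,000 US gal × 3.785 L/gal = 609,385 L.
(b) Available chlorine delivered: 655 g × 0.906 = 593.4 g as Cl₂.
(b) Concentration rise: 593.4 g / 609,385 L = 0.9738 mg/L = 0.97 ppm.
(b) Final FC: 2.2 + 0.97 = 3.17 ppm.

(a) 7.29 kg; (b) 3.17 ppm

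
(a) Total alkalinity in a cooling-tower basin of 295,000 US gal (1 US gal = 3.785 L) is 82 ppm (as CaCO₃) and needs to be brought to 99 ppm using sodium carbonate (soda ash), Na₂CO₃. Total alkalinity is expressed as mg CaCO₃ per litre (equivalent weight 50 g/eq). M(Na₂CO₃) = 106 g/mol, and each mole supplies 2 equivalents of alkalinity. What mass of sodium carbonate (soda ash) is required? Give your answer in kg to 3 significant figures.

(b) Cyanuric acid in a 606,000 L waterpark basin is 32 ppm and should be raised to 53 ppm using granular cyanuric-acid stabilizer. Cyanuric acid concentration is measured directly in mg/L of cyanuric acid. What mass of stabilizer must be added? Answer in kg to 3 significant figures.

(a) 20.1 kg; (b) 12.7 kg

(a) Volume: 295,000 US gal × 3.785 L/gal = 1,116,575 L.
(a) Alkalinity to add: (99 − 82) = 17 mg/L as CaCO₃ × 1,116,575 L = 18,980 g as CaCO₃.
(a) Equivalents: 18,980 g ÷ 50 g/eq = 379.6 eq.
(a) Each mole of Na₂CO₃ supplies 2 eq, so 379.6 / 2 = 189.8 mol.
(a) Mass: 189.8 mol × 106 g/mol = 20,120 g.

(b) CYA to add: (53 − 32) = 21 mg/L × 606,000 L = 12,730 g cyanuric acid.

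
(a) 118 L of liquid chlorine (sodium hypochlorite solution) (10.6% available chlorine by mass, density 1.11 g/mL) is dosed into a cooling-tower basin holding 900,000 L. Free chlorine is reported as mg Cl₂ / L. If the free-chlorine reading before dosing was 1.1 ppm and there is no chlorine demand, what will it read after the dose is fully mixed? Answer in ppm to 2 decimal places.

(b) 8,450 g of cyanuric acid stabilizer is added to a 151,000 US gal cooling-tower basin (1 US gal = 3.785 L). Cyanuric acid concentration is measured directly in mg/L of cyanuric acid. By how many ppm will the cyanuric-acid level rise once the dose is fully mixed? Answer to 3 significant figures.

(a) 16.53 ppm; (b) 14.8 ppm

(a) Mass of solution: 118 L × 1000 mL/L × 1.11 g/mL = 131,000 g.
(a) Available chlorine delivered: 131,000 g × 0.106 = 13,880 g as Cl₂.
(a) Concentration rise: 13,880 g / 900,000 L = 15.43 mg/L = 15.43 ppm.
(a) Final FC: 1.1 + 15.43 = 16.53 ppm.

(b) Volume: 151,000 US gal × 3.785 L/gal = 571,535 L.
(b) Rise: 8,450 g / 571,535 L × 1000 = 14.78 mg/L.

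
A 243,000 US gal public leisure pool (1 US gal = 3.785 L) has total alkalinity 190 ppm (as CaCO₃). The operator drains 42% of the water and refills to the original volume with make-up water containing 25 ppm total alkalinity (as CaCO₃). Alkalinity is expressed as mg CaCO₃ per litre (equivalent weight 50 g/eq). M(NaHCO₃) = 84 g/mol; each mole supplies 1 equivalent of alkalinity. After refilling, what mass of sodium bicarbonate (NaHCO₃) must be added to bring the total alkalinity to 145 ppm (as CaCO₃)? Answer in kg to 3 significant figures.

Volume: 243,000 US gal × 3.785 L/gal = 919,755 L.
After draining 42% and refilling: 190 × 0.58 + 25 × 0.42 = 120.7 ppm.
Deficit to target: 145 − 120.7 = 24.3 mg/L.
As CaCO₃: 24.3 mg/L × 919,755 L = 22,350 g; ÷ 50 g/eq ÷ 1 = 447 mol NaHCO₃.
Mass: 447 × 84 = 37,550 g.

37.5 kg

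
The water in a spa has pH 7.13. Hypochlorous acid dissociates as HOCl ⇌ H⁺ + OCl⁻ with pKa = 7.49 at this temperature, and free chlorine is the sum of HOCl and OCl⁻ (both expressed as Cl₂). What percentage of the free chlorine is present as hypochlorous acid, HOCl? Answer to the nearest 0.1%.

[OCl⁻]/[HOCl] = 10^(pH − pKa) = 10^(7.13 − 7.49) = 10^-0.36 = 0.4365.
Fraction as HOCl = 1 / (1 + 0.4365) = 0.6961.

69.6%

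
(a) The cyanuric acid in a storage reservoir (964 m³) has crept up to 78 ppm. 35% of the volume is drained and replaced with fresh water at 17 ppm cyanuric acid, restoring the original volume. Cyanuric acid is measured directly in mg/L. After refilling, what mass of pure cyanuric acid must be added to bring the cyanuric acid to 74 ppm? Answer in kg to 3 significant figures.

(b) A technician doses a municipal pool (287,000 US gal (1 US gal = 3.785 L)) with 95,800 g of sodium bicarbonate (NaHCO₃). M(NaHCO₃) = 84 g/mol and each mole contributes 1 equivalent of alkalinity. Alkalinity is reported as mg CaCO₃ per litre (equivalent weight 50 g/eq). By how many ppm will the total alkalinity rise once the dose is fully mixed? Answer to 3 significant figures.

(a) 16.7 kg; (b) 52.5 ppm

(a) Volume: 964 m³ = 964,000 L.
(a) After draining 35% and refilling: 78 × 0.65 + 17 × 0.35 = 56.65 ppm.
(a) Deficit to target: 74 − 56.65 = 17.35 mg/L.
(a) Mass: 17.35 mg/L × 964,000 L = 16,730 g cyanuric acid.

(b) Volume: 287,000 US gal × 3.785 L/gal = 1,086,295 L.
(b) Moles of NaHCO₃: 95,800 g ÷ 84 g/mol = 1140 mol → 1140 eq of alkalinity.
(b) As CaCO₃: 1140 eq × 50 g/eq = 57,020 g.
(b) Rise: 57,020 g / 1,086,295 L × 1000 = 52.49 mg/L.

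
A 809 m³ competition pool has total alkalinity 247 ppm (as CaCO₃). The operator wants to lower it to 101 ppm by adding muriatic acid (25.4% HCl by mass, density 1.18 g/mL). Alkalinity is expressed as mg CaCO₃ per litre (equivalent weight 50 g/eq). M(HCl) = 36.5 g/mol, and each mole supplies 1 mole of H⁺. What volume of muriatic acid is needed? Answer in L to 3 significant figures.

288 L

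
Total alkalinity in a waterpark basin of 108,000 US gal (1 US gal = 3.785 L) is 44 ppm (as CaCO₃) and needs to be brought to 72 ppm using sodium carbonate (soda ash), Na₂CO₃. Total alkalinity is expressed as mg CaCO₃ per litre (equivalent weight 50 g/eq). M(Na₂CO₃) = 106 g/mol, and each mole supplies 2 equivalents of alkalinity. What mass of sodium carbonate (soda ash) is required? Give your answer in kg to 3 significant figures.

12.1 kg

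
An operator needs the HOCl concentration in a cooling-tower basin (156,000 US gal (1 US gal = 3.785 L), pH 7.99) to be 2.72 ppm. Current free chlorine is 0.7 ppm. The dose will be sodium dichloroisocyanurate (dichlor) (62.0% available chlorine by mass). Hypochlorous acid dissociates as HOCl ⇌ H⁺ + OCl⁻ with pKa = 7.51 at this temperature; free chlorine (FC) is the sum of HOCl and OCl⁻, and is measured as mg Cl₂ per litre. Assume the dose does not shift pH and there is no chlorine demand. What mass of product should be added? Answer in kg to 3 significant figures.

Volume: 156,000 US gal × 3.785 L/gal = 590,460 L.
[OCl⁻]/[HOCl] = 10^(pH − pKa) = 10^(7.99 − 7.51) = 3.02; fraction as HOCl = 1/(1 + 3.02) = 0.2488.
Free chlorine required for 2.72 ppm HOCl: 2.72 / 0.2488 = 10.93 ppm.
FC to add: 10.93 − 0.7 = 10.23 mg/L as Cl₂.
Cl₂ equivalent: 10.23 mg/L × 590,460 L = 6043 g.
Product at 62.0% available Cl: 6043 / 0.62 = 9747 g.

9.75 kg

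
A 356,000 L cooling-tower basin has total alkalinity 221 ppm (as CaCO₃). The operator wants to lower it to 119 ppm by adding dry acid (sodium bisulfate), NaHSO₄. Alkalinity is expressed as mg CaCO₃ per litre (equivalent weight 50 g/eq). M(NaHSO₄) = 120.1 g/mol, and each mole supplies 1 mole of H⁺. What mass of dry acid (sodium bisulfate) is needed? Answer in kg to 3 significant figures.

Alkalinity to neutralize: (221 − 119) = 102 mg/L as CaCO₃ × 356,000 L = 36,310 g as CaCO₃.
Equivalents of H⁺ required: 36,310 ÷ 50 g/eq = 726.2 eq = 726.2 mol NaHSO₄.
Mass of NaHSO₄: 726.2 × 120.1 = 87,220 g.

87.2 kg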